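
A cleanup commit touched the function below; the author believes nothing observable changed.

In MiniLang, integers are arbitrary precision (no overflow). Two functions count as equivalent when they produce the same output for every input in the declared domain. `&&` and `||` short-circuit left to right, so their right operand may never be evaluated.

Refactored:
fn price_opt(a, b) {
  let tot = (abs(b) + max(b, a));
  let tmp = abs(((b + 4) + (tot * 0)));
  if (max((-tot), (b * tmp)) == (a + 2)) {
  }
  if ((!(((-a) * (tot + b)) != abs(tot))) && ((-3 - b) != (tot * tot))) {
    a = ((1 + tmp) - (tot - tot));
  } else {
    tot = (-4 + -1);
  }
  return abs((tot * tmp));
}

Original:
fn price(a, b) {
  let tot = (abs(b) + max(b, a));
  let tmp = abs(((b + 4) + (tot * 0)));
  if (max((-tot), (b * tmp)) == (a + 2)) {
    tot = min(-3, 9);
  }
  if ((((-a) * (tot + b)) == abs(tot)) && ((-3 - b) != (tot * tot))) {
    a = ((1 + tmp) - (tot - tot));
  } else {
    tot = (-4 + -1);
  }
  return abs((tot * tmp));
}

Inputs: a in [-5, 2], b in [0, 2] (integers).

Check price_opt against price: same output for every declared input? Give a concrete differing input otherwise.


These are not equivalent — on a=-2, b=0 the outputs split (20 vs 0).
price: tot = 0; tmp = 4; (max((-tot), (b * tmp)) == (a + 2)) -> true; tot = -3; ((((-a) * (tot + b)) == abs(tot)) && ((-3 - b) != (tot * tot))) -> false; tot = -5; return 20
price_opt: tot = 0; tmp = 4; (max((-tot), (b * tmp)) == (a + 2)) -> true; ((!(((-a) * (tot + b)) != abs(tot))) && ((-3 - b) != (tot * tot))) -> true; a = 5; return 0
verdict: not equivalent; witness: a=-2, b=0


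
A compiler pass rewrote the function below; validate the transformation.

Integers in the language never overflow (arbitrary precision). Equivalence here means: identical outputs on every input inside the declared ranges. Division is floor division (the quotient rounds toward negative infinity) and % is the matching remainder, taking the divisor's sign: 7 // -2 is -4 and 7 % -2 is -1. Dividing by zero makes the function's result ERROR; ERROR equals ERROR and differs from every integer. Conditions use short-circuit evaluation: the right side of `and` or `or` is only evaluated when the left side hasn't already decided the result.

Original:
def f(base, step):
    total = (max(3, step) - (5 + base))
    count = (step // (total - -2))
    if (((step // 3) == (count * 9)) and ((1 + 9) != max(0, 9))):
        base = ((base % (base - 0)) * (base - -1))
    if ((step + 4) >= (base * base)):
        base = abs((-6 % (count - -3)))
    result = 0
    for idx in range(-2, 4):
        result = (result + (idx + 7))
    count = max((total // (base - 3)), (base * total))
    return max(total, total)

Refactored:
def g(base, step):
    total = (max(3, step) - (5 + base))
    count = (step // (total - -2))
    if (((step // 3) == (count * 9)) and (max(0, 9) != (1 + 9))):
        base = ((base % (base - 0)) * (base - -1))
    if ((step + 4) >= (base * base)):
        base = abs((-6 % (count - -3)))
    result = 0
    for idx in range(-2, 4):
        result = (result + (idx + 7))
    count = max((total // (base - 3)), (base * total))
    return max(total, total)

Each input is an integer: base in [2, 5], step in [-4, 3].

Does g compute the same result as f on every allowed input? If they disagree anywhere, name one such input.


This is a faithful refactor — same computation, different form, but the computed results match everywhere.
One worked example (base=4, step=0) — f: total becomes -6; next count becomes 0; next (((step // 3) == (count * 9)) and ((1 + 9) != max(0, 9))) evaluates to true; next base becomes 0; next ((step + 4) >= (base * base)) evaluates to true; next base becomes 0; next result becomes 0; next at idx=-2:; next result becomes 5; next at idx=-1:; next result becomes 11; next at idx=0:; next result becomes 18; next at idx=1:; next result becomes 26; next at idx=2:; next result becomes 35; next at idx=3:; next result becomes 45; next count becomes 2; next final value -6; g: total becomes -6; next count becomes 0; next (((step // 3) == (count * 9)) and (max(0, 9) != (1 + 9))) evaluates to true; next base becomes 0; next ((step + 4) >= (base * base)) evaluates to true; next base becomes 0; next result becomes 0; next at idx=-2:; next result becomes 5; next at idx=-1:; next result becomes 11; next at idx=0:; next result becomes 18; next at idx=1:; next result becomes 26; next at idx=2:; next result becomes 35; next at idx=3:; next result becomes 45; next count becomes 2; next final value -6; agreement on -6.
Across all 32 domain points the two functions coincide.
verdict: equivalent


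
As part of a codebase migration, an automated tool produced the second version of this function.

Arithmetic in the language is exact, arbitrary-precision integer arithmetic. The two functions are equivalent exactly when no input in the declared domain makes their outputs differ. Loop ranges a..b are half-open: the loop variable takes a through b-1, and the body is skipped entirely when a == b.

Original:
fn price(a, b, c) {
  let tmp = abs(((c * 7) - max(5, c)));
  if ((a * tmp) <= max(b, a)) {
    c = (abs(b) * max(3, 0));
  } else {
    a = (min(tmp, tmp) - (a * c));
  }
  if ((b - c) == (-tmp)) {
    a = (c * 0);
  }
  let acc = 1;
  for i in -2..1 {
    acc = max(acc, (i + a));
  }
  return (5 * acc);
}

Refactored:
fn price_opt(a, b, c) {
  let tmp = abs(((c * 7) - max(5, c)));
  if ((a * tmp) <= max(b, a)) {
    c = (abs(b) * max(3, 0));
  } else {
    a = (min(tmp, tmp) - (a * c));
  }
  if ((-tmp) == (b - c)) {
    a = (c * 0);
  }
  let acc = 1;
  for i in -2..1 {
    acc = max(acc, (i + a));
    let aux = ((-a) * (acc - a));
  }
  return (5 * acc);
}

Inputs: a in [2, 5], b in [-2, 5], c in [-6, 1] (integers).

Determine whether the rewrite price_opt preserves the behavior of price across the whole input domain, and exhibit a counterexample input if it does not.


The two versions differ — the changes include statement counts differ, plus arithmetic usage differs, plus local variable names differ.
Tracing a=5, b=2, c=-2: price: tmp = 19; ((a * tmp) <= max(b, a)) -> false; a = 29; ((b - c) == (-tmp)) -> false; acc = 1; [i=-2]; acc = 27; [i=-1]; acc = 28; [i=0]; acc = 29; return 145 | price_opt: tmp = 19; ((a * tmp) <= max(b, a)) -> false; a = 29; ((-tmp) == (b - c)) -> false; acc = 1; [i=-2]; acc = 27; aux = 58; [i=-1]; acc = 28; aux = 29; [i=0]; acc = 29; aux = 0; return 145 — matching result 145.
An exhaustive pass over the 256 declared inputs shows identical outputs.
verdict: equivalent


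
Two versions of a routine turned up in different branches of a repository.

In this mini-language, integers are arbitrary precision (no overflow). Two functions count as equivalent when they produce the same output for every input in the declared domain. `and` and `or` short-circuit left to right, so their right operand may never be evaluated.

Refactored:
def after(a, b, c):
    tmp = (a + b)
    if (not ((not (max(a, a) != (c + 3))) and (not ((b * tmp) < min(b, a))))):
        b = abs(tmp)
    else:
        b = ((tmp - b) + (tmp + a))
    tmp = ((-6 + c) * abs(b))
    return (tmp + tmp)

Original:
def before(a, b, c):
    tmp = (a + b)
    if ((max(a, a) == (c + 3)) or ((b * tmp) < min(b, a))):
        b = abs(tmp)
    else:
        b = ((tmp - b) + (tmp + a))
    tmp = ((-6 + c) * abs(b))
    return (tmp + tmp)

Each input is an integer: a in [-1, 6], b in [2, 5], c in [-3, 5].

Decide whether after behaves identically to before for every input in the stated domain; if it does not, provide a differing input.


Take a=-1, b=3, c=-3.
before: tmp := 2 | ((max(a, a) == (c + 3)) or ((b * tmp) < min(b, a))): false | b := 0 | tmp := 0 | result 0
after: tmp := 2 | (not ((not (max(a, a) != (c + 3))) and (not ((b * tmp) < min(b, a))))): true | b := 2 | tmp := -18 | result -36
0 vs -36 — the two versions disagree here.
verdict: not equivalent; witness: a=-1, b=3, c=-3


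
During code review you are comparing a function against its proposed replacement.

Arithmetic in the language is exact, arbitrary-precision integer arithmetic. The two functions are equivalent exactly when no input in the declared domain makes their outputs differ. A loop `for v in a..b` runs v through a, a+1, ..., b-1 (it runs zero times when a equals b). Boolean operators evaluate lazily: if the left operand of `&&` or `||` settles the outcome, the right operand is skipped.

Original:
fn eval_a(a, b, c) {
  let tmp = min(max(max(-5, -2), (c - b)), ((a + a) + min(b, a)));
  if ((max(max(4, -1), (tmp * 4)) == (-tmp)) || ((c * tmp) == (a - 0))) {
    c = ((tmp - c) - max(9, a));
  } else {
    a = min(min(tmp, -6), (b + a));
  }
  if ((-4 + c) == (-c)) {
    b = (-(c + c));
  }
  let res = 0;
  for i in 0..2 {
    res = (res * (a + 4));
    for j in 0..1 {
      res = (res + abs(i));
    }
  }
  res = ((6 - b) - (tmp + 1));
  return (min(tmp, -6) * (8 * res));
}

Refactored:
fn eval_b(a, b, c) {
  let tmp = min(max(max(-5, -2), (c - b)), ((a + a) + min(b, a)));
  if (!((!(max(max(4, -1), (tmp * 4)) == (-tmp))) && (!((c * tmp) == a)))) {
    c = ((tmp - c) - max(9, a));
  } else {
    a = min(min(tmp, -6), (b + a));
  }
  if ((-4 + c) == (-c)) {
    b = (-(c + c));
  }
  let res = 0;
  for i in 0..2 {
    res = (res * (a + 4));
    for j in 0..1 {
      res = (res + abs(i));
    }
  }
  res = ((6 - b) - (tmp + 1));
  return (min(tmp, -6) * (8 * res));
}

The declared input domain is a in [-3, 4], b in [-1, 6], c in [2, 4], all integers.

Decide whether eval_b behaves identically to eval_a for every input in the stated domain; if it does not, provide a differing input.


Equivalent — the differences include arithmetic usage differs; and constant usage differs; and boolean connective usage differs, yet no declared input distinguishes the two.
Tracing a=2, b=4, c=2: eval_a: tmp := -2 | ((max(max(4, -1), (tmp * 4)) == (-tmp)) || ((c * tmp) == (a - 0))): false | a := -6 | ((-4 + c) == (-c)): true | b := -4 | res := 0 | iter i=0: | res := 0 | iter j=0: | res := 0 | iter i=1: | res := 0 | iter j=0: | res := 1 | res := 11 | result -528 | eval_b: tmp := -2 | (!((!(max(max(4, -1), (tmp * 4)) == (-tmp))) && (!((c * tmp) == a)))): false | a := -6 | ((-4 + c) == (-c)): true | b := -4 | res := 0 | iter i=0: | res := 0 | iter j=0: | res := 0 | iter i=1: | res := 0 | iter j=0: | res := 1 | res := 11 | result -528 — matching result -528.
Sweeping the whole domain (192 inputs) finds no disagreement.
verdict: equivalent


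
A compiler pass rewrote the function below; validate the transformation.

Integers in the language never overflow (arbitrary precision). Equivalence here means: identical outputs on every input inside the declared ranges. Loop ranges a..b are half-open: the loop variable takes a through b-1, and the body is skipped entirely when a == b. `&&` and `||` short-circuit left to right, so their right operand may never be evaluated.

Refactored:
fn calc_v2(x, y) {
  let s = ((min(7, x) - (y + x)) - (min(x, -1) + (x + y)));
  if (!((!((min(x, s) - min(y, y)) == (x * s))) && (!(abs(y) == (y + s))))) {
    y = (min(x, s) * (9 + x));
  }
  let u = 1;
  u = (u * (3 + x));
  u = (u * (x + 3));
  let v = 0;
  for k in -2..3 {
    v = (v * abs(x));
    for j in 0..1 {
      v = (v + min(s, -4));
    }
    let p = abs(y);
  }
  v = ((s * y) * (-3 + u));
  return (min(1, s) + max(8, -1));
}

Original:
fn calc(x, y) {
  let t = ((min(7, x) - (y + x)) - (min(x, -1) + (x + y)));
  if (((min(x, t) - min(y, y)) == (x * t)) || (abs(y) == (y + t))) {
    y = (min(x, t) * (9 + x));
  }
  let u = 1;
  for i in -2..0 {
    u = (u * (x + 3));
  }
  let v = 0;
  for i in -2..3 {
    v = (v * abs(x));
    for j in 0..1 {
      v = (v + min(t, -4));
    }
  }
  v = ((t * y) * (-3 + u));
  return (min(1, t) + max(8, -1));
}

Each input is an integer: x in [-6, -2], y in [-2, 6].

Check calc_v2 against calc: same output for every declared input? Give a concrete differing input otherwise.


The two versions differ — the changes include loop structure differs, and statement counts differ, and arithmetic usage differs, and min/max/abs usage differs, and constant usage differs, and local variable names differ, and boolean connective usage differs.
One worked example (x=-4, y=0) — calc: t=8, then (((min(x, t) - min(y, y)) == (x * t)) || (abs(y) == (y + t))) is false, then u=1, then (i=-2), then u=-1, then (i=-1), then u=1, then v=0, then (i=-2), then v=0, then (j=0), then v=-4, then (i=-1), then v=-16, then (j=0), then v=-20, then (i=0), then v=-80, then (j=0), then v=-84, then (i=1), then v=-336, then (j=0), then v=-340, then (i=2), then v=-1360, then (j=0), then v=-1364, then v=0, then returns 9; calc_v2: s=8, then (!((!((min(x, s) - min(y, y)) == (x * s))) && (!(abs(y) == (y + s))))) is false, then u=1, then u=-1, then u=1, then v=0, then (k=-2), then v=0, then (j=0), then v=-4, then p=0, then (k=-1), then v=-16, then (j=0), then v=-20, then p=0, then (k=0), then v=-80, then (j=0), then v=-84, then p=0, then (k=1), then v=-336, then (j=0), then v=-340, then p=0, then (k=2), then v=-1360, then (j=0), then v=-1364, then p=0, then v=0, then returns 9; agreement on 9.
Every one of the 45 inputs gives matching results.
verdict: equivalent


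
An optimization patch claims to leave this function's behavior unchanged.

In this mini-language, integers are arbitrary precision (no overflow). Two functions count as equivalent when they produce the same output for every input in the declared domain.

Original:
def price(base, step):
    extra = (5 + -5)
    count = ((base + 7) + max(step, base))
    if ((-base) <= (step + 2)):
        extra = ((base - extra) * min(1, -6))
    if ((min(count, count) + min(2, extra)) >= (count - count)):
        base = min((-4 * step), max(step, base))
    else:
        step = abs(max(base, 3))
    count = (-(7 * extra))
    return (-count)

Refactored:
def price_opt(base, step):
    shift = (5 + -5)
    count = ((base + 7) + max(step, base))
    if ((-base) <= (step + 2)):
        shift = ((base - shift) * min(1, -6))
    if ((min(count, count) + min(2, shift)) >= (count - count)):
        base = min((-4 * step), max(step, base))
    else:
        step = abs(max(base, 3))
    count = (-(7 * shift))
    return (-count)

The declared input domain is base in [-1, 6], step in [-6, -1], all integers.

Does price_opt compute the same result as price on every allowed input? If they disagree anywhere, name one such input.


Comparing the listings, the differences include: local variable names differ.
As a probe, take base=0, step=-4: price runs extra := 0 | count := 7 | ((-base) <= (step + 2)): false | ((min(count, count) + min(2, extra)) >= (count - count)): true | base := 0 | count := 0 | result 0; price_opt runs shift := 0 | count := 7 | ((-base) <= (step + 2)): false | ((min(count, count) + min(2, shift)) >= (count - count)): true | base := 0 | count := 0 | result 0; both end at 0.
An exhaustive pass over the 48 declared inputs shows identical outputs.
verdict: equivalent


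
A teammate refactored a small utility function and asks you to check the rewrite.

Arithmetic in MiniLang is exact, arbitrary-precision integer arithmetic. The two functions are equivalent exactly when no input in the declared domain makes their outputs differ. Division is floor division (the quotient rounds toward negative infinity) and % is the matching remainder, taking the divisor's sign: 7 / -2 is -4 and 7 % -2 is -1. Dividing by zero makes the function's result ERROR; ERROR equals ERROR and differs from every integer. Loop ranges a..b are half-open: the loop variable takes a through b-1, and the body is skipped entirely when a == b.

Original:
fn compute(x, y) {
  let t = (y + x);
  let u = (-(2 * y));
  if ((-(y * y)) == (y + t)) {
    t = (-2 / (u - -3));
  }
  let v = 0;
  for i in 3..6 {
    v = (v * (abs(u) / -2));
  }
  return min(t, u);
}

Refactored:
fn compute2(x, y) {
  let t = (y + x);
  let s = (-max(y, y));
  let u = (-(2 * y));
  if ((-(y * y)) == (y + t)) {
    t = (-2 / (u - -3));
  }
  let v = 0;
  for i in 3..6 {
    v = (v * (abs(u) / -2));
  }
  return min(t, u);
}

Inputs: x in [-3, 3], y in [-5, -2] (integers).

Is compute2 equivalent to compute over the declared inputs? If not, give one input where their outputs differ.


The suspicious-looking change has no observable effect anywhere in the declared ranges.
Spot check at x=-1, y=-5 — compute: t := -6 | u := 10 | ((-(y * y)) == (y + t)): false | v := 0 | iter i=3: | v := 0 | iter i=4: | v := 0 | iter i=5: | v := 0 | result -6. compute2: t := -6 | s := 5 | u := 10 | ((-(y * y)) == (y + t)): false | v := 0 | iter i=3: | v := 0 | iter i=4: | v := 0 | iter i=5: | v := 0 | result -6. Both give -6.
Checked all 28 inputs in the declared domain: the outputs agree on every one.
verdict: equivalent


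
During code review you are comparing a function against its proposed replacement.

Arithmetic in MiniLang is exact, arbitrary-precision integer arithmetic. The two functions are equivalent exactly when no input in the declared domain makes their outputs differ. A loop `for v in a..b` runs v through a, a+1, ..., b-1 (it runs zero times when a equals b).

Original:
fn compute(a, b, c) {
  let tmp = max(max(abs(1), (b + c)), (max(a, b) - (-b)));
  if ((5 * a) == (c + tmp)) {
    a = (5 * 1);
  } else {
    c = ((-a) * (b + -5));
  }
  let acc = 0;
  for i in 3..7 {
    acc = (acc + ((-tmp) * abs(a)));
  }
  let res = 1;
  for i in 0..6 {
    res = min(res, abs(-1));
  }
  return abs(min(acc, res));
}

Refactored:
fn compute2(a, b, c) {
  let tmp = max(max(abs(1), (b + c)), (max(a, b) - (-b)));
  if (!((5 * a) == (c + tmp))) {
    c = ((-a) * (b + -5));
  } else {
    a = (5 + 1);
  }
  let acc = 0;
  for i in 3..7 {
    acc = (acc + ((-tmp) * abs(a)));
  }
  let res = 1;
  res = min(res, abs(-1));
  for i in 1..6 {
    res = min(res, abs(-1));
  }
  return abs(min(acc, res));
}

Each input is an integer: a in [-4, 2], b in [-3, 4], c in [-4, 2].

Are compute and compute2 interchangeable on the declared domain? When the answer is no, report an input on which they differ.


At a=0, b=-3, c=-1: compute gives 20, compute2 gives 24.
verdict: not equivalent; witness: a=0, b=-3, c=-1


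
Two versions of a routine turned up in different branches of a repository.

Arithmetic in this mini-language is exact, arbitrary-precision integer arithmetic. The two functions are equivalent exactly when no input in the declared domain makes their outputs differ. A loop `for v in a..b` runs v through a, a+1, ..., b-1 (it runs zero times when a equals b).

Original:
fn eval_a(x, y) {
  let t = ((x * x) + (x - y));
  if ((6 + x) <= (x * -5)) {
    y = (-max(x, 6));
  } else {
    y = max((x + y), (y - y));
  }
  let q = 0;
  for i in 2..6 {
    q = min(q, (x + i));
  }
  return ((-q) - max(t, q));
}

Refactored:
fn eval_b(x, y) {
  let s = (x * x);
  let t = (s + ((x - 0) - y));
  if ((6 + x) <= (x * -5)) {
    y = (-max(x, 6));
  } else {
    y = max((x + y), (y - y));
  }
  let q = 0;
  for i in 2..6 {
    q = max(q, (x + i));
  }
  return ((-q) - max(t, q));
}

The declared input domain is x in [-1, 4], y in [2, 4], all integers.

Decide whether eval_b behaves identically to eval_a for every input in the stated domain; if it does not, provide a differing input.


Not equivalent: x=-1, y=2 separates them (0 vs -8).
eval_a: t becomes -2; next ((6 + x) <= (x * -5)) evaluates to true; next y becomes -6; next q becomes 0; next at i=2:; next q becomes 0; next at i=3:; next q becomes 0; next at i=4:; next q becomes 0; next at i=5:; next q becomes 0; next final value 0
eval_b: s becomes 1; next t becomes -2; next ((6 + x) <= (x * -5)) evaluates to true; next y becomes -6; next q becomes 0; next at i=2:; next q becomes 1; next at i=3:; next q becomes 2; next at i=4:; next q becomes 3; next at i=5:; next q becomes 4; next final value -8
verdict: not equivalent; witness: x=-1, y=2


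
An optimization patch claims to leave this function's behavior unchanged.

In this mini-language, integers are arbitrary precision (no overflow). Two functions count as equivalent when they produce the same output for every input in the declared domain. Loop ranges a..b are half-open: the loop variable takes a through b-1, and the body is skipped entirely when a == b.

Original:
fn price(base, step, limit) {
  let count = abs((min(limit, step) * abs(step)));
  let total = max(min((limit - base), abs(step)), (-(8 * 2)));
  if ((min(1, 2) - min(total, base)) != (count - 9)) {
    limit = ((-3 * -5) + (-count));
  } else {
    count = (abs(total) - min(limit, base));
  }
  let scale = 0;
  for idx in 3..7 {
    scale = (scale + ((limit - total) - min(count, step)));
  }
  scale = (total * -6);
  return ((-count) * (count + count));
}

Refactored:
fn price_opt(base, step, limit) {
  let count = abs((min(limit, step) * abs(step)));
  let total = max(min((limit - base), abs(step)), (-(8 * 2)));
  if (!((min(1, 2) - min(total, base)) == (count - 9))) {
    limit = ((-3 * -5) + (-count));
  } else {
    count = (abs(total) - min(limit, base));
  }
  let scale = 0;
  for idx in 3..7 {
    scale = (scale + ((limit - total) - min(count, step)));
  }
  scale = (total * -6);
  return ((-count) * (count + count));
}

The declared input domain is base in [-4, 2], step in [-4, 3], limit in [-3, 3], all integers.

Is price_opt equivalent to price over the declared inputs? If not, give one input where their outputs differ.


This is a faithful refactor — boolean connective usage differs; also comparison usage differs, but the computed results match everywhere.
Spot check at base=2, step=0, limit=-1 — price: count = 0; total = -3; ((min(1, 2) - min(total, base)) != (count - 9)) -> true; limit = 15; scale = 0; [idx=3]; scale = 18; [idx=4]; scale = 36; [idx=5]; scale = 54; [idx=6]; scale = 72; scale = 18; return 0. price_opt: count = 0; total = -3; (!((min(1, 2) - min(total, base)) == (count - 9))) -> true; limit = 15; scale = 0; [idx=3]; scale = 18; [idx=4]; scale = 36; [idx=5]; scale = 54; [idx=6]; scale = 72; scale = 18; return 0. Both give 0.
Checked all 392 inputs in the declared domain: the outputs agree on every one.
verdict: equivalent


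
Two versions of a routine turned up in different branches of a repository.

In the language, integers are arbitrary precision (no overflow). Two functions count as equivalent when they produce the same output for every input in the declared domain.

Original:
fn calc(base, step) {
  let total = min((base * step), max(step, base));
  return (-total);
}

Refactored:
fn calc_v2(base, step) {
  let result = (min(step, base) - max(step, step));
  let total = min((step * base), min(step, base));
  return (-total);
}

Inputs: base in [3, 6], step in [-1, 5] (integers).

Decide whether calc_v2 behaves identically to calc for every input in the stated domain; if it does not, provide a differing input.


There is a counterexample at base=3, step=1: -3 on one side, -1 on the other.
calc: total becomes 3; next final value -3
calc_v2: result becomes 0; next total becomes 1; next final value -1
verdict: not equivalent; witness: base=3, step=1


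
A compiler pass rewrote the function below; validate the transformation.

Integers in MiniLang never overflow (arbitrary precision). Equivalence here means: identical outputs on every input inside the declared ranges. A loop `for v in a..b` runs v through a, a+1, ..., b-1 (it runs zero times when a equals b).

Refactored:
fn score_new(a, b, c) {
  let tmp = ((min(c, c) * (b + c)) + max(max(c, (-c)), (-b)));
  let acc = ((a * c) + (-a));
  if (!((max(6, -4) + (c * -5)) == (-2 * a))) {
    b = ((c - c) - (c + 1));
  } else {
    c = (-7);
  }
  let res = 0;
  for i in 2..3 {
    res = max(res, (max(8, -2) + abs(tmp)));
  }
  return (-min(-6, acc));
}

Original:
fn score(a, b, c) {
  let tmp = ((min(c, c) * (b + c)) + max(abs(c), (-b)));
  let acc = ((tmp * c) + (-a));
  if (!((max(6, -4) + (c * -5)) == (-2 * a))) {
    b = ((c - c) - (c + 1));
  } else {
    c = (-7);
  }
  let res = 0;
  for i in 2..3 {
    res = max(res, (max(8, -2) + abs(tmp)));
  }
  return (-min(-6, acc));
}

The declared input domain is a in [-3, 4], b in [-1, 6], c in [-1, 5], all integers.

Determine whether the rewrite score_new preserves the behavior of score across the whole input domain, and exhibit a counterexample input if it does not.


Not equivalent: a=-3, b=-1, c=4 separates them (6 vs 9).
score: tmp := 16 | acc := 67 | (!((max(6, -4) + (c * -5)) == (-2 * a))): true | b := -5 | res := 0 | iter i=2: | res := 24 | result 6
score_new: tmp := 16 | acc := -9 | (!((max(6, -4) + (c * -5)) == (-2 * a))): true | b := -5 | res := 0 | iter i=2: | res := 24 | result 9
verdict: not equivalent; witness: a=-3, b=-1, c=4


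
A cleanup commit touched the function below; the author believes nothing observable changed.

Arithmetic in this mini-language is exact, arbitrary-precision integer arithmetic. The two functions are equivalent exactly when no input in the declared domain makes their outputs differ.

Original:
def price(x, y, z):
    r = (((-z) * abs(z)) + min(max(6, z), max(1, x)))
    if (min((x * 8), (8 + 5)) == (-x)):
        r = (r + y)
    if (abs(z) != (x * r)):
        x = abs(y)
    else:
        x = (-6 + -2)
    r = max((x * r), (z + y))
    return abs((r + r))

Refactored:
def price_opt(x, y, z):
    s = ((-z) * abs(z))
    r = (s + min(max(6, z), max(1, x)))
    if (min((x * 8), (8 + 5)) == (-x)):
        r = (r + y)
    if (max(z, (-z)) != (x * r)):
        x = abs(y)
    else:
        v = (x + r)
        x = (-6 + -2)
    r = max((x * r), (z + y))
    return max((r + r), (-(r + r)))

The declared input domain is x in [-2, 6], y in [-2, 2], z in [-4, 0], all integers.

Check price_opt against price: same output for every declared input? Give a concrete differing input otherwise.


Behavior is preserved: although local variable names differ; and arithmetic usage differs; and min/max/abs usage differs; and statement counts differ, the outputs never diverge.
Tracing x=1, y=1, z=-4: price: r = 17; (min((x * 8), (8 + 5)) == (-x)) -> false; (abs(z) != (x * r)) -> true; x = 1; r = 17; return 34 | price_opt: s = 16; r = 17; (min((x * 8), (8 + 5)) == (-x)) -> false; (max(z, (-z)) != (x * r)) -> true; x = 1; r = 17; return 34 — matching result 34.
An exhaustive pass over the 225 declared inputs shows identical outputs.
verdict: equivalent


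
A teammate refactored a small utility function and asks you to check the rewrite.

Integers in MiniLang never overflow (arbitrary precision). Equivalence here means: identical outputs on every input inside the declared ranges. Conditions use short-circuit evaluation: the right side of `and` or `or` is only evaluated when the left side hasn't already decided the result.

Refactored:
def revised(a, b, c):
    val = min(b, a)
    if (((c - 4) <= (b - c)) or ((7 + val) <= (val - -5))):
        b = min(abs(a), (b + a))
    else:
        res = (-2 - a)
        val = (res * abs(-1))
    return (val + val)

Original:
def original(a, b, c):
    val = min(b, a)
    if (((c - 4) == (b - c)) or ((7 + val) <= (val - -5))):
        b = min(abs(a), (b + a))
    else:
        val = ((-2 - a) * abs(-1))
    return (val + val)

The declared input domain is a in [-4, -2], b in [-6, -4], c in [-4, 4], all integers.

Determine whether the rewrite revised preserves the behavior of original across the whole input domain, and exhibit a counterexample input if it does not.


On input a=-4, b=-6, c=-4, original returns 4 while revised returns -12.
verdict: not equivalent; witness: a=-4, b=-6, c=-4


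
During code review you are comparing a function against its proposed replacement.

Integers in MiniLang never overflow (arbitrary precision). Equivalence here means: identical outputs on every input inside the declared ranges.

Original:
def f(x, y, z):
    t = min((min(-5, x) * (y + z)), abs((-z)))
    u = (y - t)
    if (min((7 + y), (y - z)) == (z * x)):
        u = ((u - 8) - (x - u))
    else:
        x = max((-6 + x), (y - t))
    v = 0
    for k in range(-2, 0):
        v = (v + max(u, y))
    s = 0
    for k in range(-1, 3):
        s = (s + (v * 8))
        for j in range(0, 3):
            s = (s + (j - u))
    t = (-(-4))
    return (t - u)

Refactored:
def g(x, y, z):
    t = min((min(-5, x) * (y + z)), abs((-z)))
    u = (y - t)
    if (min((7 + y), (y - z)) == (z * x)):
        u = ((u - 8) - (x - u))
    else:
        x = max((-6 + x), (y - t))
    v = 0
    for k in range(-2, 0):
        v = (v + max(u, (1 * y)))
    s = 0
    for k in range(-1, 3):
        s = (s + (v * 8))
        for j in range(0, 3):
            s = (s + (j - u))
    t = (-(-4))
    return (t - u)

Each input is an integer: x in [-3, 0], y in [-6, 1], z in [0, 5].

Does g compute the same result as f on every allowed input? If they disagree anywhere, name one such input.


Differences: constant usage differs, plus arithmetic usage differs — yet all 192 inputs agree.
verdict: equivalent


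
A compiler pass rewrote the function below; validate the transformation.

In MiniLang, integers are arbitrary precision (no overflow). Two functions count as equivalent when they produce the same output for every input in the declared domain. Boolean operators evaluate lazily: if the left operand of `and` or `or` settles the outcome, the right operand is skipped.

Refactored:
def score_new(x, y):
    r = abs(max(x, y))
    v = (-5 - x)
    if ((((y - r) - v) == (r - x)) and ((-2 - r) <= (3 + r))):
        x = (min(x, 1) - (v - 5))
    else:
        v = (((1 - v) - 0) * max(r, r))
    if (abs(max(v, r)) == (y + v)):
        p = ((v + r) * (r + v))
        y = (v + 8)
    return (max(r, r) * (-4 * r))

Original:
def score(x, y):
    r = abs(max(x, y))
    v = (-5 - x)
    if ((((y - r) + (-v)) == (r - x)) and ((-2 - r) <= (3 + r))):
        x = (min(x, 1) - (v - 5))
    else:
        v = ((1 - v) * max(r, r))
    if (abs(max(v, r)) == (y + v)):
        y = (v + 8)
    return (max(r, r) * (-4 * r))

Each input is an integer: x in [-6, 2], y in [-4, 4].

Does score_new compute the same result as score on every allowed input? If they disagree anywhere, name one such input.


Comparing the listings, the differences include: statement counts differ; also constant usage differs; also arithmetic usage differs; also local variable names differ.
Spot check at x=2, y=-3 — score: r becomes 2; next v becomes -7; next ((((y - r) + (-v)) == (r - x)) and ((-2 - r) <= (3 + r))) evaluates to false; next v becomes 16; next (abs(max(v, r)) == (y + v)) evaluates to false; next final value -16. score_new: r becomes 2; next v becomes -7; next ((((y - r) - v) == (r - x)) and ((-2 - r) <= (3 + r))) evaluates to false; next v becomes 16; next (abs(max(v, r)) == (y + v)) evaluates to false; next final value -16. Both give -16.
Sweeping the whole domain (81 inputs) finds no disagreement.
verdict: equivalent


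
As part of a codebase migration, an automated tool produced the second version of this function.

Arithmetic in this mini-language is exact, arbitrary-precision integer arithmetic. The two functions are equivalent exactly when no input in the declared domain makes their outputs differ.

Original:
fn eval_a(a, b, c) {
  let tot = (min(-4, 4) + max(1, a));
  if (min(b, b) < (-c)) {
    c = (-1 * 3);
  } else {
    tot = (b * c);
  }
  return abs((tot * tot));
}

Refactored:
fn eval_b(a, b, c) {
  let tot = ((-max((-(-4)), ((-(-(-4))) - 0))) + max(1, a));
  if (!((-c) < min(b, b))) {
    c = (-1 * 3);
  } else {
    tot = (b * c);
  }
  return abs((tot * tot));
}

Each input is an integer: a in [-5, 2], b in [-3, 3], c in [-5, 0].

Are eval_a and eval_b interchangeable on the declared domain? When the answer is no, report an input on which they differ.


There is a counterexample at a=-5, b=0, c=0: 0 on one side, 9 on the other.
eval_a: tot := -3 | (min(b, b) < (-c)): false | tot := 0 | result 0
eval_b: tot := -3 | (!((-c) < min(b, b))): true | c := -3 | result 9
verdict: not equivalent; witness: a=-5, b=0, c=0


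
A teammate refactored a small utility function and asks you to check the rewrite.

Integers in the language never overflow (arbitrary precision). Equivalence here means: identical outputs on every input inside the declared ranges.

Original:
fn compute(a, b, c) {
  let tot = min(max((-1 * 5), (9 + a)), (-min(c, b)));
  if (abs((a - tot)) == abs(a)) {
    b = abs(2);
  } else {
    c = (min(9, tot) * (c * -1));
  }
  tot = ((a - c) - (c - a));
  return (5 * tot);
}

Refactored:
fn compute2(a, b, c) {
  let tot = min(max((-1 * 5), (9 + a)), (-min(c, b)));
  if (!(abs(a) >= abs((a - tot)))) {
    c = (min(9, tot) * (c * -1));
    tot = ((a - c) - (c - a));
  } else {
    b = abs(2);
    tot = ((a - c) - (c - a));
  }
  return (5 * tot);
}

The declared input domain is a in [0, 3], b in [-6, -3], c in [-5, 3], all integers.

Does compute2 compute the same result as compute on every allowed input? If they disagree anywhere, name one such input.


These are not equivalent — on a=2, b=-3, c=-3 the outputs split (-70 vs 50).
compute: tot=3, then (abs((a - tot)) == abs(a)) is false, then c=9, then tot=-14, then returns -70
compute2: tot=3, then (!(abs(a) >= abs((a - tot)))) is false, then b=2, then tot=10, then returns 50
verdict: not equivalent; witness: a=2, b=-3, c=-3


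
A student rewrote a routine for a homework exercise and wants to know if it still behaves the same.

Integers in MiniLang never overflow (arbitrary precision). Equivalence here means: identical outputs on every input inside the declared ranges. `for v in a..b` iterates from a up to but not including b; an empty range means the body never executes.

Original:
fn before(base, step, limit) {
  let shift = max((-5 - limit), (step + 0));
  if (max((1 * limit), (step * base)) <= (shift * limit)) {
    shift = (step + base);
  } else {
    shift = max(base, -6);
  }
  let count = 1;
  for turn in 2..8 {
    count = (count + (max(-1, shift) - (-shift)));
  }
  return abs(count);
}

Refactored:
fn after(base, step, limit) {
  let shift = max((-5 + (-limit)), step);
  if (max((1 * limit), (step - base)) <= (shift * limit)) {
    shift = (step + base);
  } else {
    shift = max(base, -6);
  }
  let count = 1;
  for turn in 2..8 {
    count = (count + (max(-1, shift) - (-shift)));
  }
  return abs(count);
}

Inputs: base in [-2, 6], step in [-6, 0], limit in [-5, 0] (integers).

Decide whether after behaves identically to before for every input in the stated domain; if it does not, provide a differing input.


Take base=-2, step=-6, limit=-5.
before: shift := 0 | (max((1 * limit), (step * base)) <= (shift * limit)): false | shift := -2 | count := 1 | iter turn=2: | count := -2 | iter turn=3: | count := -5 | iter turn=4: | count := -8 | iter turn=5: | count := -11 | iter turn=6: | count := -14 | iter turn=7: | count := -17 | result 17
after: shift := 0 | (max((1 * limit), (step - base)) <= (shift * limit)): true | shift := -8 | count := 1 | iter turn=2: | count := -8 | iter turn=3: | count := -17 | iter turn=4: | count := -26 | iter turn=5: | count := -35 | iter turn=6: | count := -44 | iter turn=7: | count := -53 | result 53
17 vs 53 — the two versions disagree here.
verdict: not equivalent; witness: base=-2, step=-6, limit=-5


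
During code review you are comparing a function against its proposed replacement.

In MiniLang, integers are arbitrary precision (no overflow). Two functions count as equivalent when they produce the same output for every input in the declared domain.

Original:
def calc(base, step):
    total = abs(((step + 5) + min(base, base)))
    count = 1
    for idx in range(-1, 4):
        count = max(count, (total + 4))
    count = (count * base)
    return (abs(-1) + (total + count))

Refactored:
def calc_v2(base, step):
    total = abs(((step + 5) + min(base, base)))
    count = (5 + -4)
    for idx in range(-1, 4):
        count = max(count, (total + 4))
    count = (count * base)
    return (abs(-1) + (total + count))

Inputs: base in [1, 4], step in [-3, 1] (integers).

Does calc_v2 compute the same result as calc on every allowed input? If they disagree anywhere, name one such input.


Reading the diff, among the changes: constant usage differs; arithmetic usage differs.
Tracing base=2, step=-1: calc: total becomes 6; next count becomes 1; next at idx=-1:; next count becomes 10; next at idx=0:; next count becomes 10; next at idx=1:; next count becomes 10; next at idx=2:; next count becomes 10; next at idx=3:; next count becomes 10; next count becomes 20; next final value 27 | calc_v2: total becomes 6; next count becomes 1; next at idx=-1:; next count becomes 10; next at idx=0:; next count becomes 10; next at idx=1:; next count becomes 10; next at idx=2:; next count becomes 10; next at idx=3:; next count becomes 10; next count becomes 20; next final value 27 — matching result 27.
Every one of the 20 inputs gives matching results.
verdict: equivalent


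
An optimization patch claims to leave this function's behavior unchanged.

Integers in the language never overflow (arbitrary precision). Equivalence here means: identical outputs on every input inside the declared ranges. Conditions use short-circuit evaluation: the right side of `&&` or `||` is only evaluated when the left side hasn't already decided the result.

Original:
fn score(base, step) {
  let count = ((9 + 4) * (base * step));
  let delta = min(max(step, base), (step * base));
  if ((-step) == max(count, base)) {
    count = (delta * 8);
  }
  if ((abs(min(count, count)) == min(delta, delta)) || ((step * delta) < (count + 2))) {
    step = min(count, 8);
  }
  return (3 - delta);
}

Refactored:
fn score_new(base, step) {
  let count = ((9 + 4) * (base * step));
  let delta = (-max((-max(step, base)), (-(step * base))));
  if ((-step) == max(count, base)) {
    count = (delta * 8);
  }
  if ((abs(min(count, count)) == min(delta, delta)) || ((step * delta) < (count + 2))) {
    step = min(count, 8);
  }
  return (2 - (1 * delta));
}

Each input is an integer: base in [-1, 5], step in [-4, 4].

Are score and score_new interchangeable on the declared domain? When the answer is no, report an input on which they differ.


These are not equivalent — on base=-1, step=-4 the outputs split (4 vs 3).
score: count=52, then delta=-1, then ((-step) == max(count, base)) is false, then ((abs(min(count, count)) == min(delta, delta)) || ((step * delta) < (count + 2))) is true, then step=8, then returns 4
score_new: count=52, then delta=-1, then ((-step) == max(count, base)) is false, then ((abs(min(count, count)) == min(delta, delta)) || ((step * delta) < (count + 2))) is true, then step=8, then returns 3
verdict: not equivalent; witness: base=-1, step=-4


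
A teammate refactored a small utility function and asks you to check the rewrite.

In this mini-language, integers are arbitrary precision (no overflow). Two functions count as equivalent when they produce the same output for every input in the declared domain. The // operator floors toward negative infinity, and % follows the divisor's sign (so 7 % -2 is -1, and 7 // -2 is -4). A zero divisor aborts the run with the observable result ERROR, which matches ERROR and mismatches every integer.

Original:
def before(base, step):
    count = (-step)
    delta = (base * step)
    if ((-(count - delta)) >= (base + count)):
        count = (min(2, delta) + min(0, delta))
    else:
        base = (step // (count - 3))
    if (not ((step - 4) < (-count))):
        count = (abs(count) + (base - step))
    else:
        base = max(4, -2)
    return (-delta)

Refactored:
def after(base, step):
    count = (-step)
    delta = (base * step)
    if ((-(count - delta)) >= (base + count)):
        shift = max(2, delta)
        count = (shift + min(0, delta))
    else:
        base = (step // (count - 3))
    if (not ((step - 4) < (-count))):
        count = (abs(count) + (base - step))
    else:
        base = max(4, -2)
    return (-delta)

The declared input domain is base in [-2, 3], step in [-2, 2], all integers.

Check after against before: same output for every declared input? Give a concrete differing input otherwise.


The one real change (`min(2, delta)` became `max(2, delta)`) has no effect anywhere in the declared ranges; all 30 inputs agree.
verdict: equivalent


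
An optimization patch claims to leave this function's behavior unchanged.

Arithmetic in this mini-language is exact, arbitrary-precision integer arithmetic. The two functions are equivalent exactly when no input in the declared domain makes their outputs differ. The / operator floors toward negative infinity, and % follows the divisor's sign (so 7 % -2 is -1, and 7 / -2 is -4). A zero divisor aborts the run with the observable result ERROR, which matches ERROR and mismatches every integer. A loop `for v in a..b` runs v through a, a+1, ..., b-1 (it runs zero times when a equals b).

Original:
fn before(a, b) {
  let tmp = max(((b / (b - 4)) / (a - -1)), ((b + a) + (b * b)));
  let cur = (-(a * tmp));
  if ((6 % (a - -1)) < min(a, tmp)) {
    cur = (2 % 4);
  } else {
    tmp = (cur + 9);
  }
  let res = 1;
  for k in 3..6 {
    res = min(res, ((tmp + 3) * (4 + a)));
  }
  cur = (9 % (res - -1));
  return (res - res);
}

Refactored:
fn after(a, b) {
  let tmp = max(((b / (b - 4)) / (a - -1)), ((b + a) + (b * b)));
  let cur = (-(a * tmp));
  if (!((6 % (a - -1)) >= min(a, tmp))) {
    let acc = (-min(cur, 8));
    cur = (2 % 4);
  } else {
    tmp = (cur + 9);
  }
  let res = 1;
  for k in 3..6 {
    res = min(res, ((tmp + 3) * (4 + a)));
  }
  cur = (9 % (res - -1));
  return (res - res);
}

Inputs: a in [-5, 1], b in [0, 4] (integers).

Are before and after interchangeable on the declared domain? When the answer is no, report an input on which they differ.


This is a faithful refactor — local variable names differ; comparison usage differs; statement counts differ; constant usage differs; boolean connective usage differs; min/max/abs usage differs, but the computed results match everywhere.
Tracing a=-1, b=3: before: hits division by zero so the output is ERROR | after: hits division by zero so the output is ERROR — matching result ERROR.
Checked all 35 inputs in the declared domain: the outputs agree on every one.
verdict: equivalent
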